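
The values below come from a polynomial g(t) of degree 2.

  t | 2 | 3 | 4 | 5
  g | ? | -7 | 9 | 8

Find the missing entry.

The 3 known values determine g uniquely (degree ≤ 2).
Evaluate each Lagrange basis at t = 2:
L_0(2) = (-2)·(-3)/[(-1)·(-2)] = 3
L_1(2) = (-1)·(-3)/[(1)·(-1)] = -3
L_2(2) = (-1)·(-2)/[(2)·(1)] = 1
Sum: (-7)·(3) + 9·(-3) + 8·(1) = -40

-40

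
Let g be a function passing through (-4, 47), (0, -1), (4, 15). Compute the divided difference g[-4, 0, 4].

2

g[-4,0] = (-1 - 47) / (0 - (-4)) = -12
g[0,4] = (15 - (-1)) / (4 - 0) = 4
g[-4,0,4] = (4 - (-12)) / (4 - (-4)) = 2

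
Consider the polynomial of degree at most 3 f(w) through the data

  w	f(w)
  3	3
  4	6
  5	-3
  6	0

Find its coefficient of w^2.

L_0(w) = (w - 4)(w - 5)(w - 6) / [-6] = -(1/6)w^3 + (5/2)w^2 - (37/3)w + 20
L_1(w) = (w - 3)(w - 5)(w - 6) / [2] = (1/2)w^3 - 7w^2 + (63/2)w - 45
L_2(w) = (w - 3)(w - 4)(w - 6) / [-2] = -(1/2)w^3 + (13/2)w^2 - 27w + 36
L_3(w) = (w - 3)(w - 4)(w - 5) / [6] = (1/6)w^3 - 2w^2 + (47/6)w - 10
f(w) = 3·L_0 + 6·L_1 + (-3)·L_2 + 0·L_3
Only the coefficient of w^2 is needed; take it from each L_i and combine:
3·(5/2) + 6·(-7) + (-3)·(13/2) + 0·(-2) = -54

-54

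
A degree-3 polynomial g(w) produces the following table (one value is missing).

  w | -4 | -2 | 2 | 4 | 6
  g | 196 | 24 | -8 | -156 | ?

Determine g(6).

The 4 known values determine g uniquely (degree ≤ 3).
L_0(6) = (8)·(4)·(2)/[(-2)·(-6)·(-8)] = -2/3
L_1(6) = (10)·(4)·(2)/[(2)·(-4)·(-6)] = 5/3
L_2(6) = (10)·(8)·(2)/[(6)·(4)·(-2)] = -10/3
L_3(6) = (10)·(8)·(4)/[(8)·(6)·(2)] = 10/3
Sum: 196·(-2/3) + 24·(5/3) + (-8)·(-10/3) + (-156)·(10/3) = -584

-584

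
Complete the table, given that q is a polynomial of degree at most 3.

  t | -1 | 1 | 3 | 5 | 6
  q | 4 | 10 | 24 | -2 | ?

The 4 known values determine q uniquely (degree ≤ 3).
L_0(6) = (5)·(3)·(1)/[(-2)·(-4)·(-6)] = -5/16
L_1(6) = (7)·(3)·(1)/[(2)·(-2)·(-4)] = 21/16
L_2(6) = (7)·(5)·(1)/[(4)·(2)·(-2)] = -35/16
L_3(6) = (7)·(5)·(3)/[(6)·(4)·(2)] = 35/16
Sum: 4·(-5/16) + 10·(21/16) + 24·(-35/16) + (-2)·(35/16) = -45

-45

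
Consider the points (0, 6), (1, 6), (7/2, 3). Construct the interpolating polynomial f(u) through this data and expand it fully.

Newton's divided differences:
f[0,1] = (6 - 6) / (1 - 0) = 0
f[1,7/2] = (3 - 6) / (7/2 - 1) = -6/5
f[0,1,7/2] = (-6/5 - 0) / (7/2 - 0) = -12/35
f(u) = 6 + (-12/35)·u(u - 1)
Expanding: f(u) = -(12/35)u^2 + (12/35)u + 6

f(u) = -(12/35)u^2 + (12/35)u + 6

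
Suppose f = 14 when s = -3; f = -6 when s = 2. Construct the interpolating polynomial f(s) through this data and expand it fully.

Build the Lagrange basis polynomials:
L_0(s) = (s - 2) / [-5] = -(1/5)s + 2/5
L_1(s) = (s + 3) / [5] = (1/5)s + 3/5
f(s) = 14·L_0 + (-6)·L_1
  14·L_0(s) = -(14/5)s + 28/5
  (-6)·L_1(s) = -(6/5)s - 18/5
Adding term by term: -4s + 2

f(s) = -4s + 2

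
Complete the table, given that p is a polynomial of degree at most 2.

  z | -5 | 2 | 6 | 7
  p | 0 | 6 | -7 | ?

The 3 known values determine p uniquely (degree ≤ 2).
L_0(7) = (5)·(1)/[(-7)·(-11)] = 5/77
L_1(7) = (12)·(1)/[(7)·(-4)] = -3/7
L_2(7) = (12)·(5)/[(11)·(4)] = 15/11
Sum: 0 + 6·(-3/7) + (-7)·(15/11) = -933/77

-933/77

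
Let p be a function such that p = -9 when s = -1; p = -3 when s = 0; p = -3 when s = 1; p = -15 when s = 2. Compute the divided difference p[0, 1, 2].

p[0,1] = (-3 - (-3)) / (1 - 0) = 0
p[1,2] = (-15 - (-3)) / (2 - 1) = -12
p[0,1,2] = (-12 - 0) / (2 - 0) = -6

-6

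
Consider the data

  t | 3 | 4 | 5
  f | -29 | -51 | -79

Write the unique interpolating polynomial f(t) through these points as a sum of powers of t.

f(t) = -3t^2 - t + 1

Build the Lagrange basis polynomials:
L_0(t) = (t - 4)(t - 5) / [2] = (1/2)t^2 - (9/2)t + 10
L_1(t) = (t - 3)(t - 5) / [-1] = -t^2 + 8t - 15
L_2(t) = (t - 3)(t - 4) / [2] = (1/2)t^2 - (7/2)t + 6
f(t) = (-29)·L_0 + (-51)·L_1 + (-79)·L_2
  (-29)·L_0(t) = -(29/2)t^2 + (261/2)t - 290
  (-51)·L_1(t) = 51t^2 - 408t + 765
  (-79)·L_2(t) = -(79/2)t^2 + (553/2)t - 474
Adding term by term: -3t^2 - t + 1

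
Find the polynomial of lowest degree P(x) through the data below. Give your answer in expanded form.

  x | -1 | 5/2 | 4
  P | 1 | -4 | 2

P(x) = (38/35)x^2 - (107/35)x - 22/7

Build the Lagrange basis polynomials:
L_0(x) = (x - 5/2)(x - 4) / [35/2] = (2/35)x^2 - (13/35)x + 4/7
L_1(x) = (x + 1)(x - 4) / [-21/4] = -(4/21)x^2 + (4/7)x + 16/21
L_2(x) = (x + 1)(x - 5/2) / [15/2] = (2/15)x^2 - (1/5)x - 1/3
P(x) = 1·L_0 + (-4)·L_1 + 2·L_2
  1·L_0(x) = (2/35)x^2 - (13/35)x + 4/7
  (-4)·L_1(x) = (16/21)x^2 - (16/7)x - 64/21
  2·L_2(x) = (4/15)x^2 - (2/5)x - 2/3
Adding term by term: (38/35)x^2 - (107/35)x - 22/7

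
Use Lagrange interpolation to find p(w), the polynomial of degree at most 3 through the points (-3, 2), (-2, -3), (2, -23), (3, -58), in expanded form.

p(w) = -w^3 - 3w^2 - w - 1

L_0(w) = (w + 2)(w - 2)(w - 3) / [-30] = -(1/30)w^3 + (1/10)w^2 + (2/15)w - 2/5
L_1(w) = (w + 3)(w - 2)(w - 3) / [20] = (1/20)w^3 - (1/10)w^2 - (9/20)w + 9/10
L_2(w) = (w + 3)(w + 2)(w - 3) / [-20] = -(1/20)w^3 - (1/10)w^2 + (9/20)w + 9/10
L_3(w) = (w + 3)(w + 2)(w - 2) / [30] = (1/30)w^3 + (1/10)w^2 - (2/15)w - 2/5
p(w) = 2·L_0 + (-3)·L_1 + (-23)·L_2 + (-58)·L_3
  2·L_0(w) = -(1/15)w^3 + (1/5)w^2 + (4/15)w - 4/5
  (-3)·L_1(w) = -(3/20)w^3 + (3/10)w^2 + (27/20)w - 27/10
  (-23)·L_2(w) = (23/20)w^3 + (23/10)w^2 - (207/20)w - 207/10
  (-58)·L_3(w) = -(29/15)w^3 - (29/5)w^2 + (116/15)w + 116/5
Adding term by term: -w^3 - 3w^2 - w - 1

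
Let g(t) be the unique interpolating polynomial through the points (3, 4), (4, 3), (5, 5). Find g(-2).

Using Newton's divided-difference form:
g[3,4] = (3 - 4) / (4 - 3) = -1
g[4,5] = (5 - 3) / (5 - 4) = 2
g[3,4,5] = (2 - (-1)) / (5 - 3) = 3/2
g(-2) = 4 + (-1)·(-5) + (3/2)·(-5)·(-6) = 54

54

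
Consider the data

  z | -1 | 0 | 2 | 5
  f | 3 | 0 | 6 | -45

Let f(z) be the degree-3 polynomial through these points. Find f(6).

L_0(6) = (6)·(4)·(1)/[(-1)·(-3)·(-6)] = -4/3
L_1(6) = (7)·(4)·(1)/[(1)·(-2)·(-5)] = 14/5
L_2(6) = (7)·(6)·(1)/[(3)·(2)·(-3)] = -7/3
L_3(6) = (7)·(6)·(4)/[(6)·(5)·(3)] = 28/15
Sum: 3·(-4/3) + 0 + 6·(-7/3) + (-45)·(28/15) = -102

-102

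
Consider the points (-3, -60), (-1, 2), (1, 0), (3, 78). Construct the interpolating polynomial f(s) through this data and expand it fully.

Newton's divided differences:
f[-3,-1] = (2 - (-60)) / (-1 - (-3)) = 31
f[-1,1] = (0 - 2) / (1 - (-1)) = -1
f[1,3] = (78 - 0) / (3 - 1) = 39
f[-3,-1,1] = (-1 - 31) / (1 - (-3)) = -8
f[-1,1,3] = (39 - (-1)) / (3 - (-1)) = 10
f[-3,-1,1,3] = (10 - (-8)) / (3 - (-3)) = 3
f(s) = -60 + 31·(s + 3) + (-8)·(s + 3)(s + 1) + 3·(s + 3)(s + 1)(s - 1)
Expanding: f(s) = 3s^3 + s^2 - 4s

f(s) = 3s^3 + s^2 - 4s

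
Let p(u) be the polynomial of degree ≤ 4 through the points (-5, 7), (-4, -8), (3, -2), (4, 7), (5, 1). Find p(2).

L_0(2) = (6)·(-1)·(-2)·(-3)/[(-1)·(-8)·(-9)·(-10)] = -1/20
L_1(2) = (7)·(-1)·(-2)·(-3)/[(1)·(-7)·(-8)·(-9)] = 1/12
L_2(2) = (7)·(6)·(-2)·(-3)/[(8)·(7)·(-1)·(-2)] = 9/4
L_3(2) = (7)·(6)·(-1)·(-3)/[(9)·(8)·(1)·(-1)] = -7/4
L_4(2) = (7)·(6)·(-1)·(-2)/[(10)·(9)·(2)·(1)] = 7/15
Sum: 7·(-1/20) + (-8)·(1/12) + (-2)·(9/4) + 7·(-7/4) + 1·(7/15) = -173/10

-173/10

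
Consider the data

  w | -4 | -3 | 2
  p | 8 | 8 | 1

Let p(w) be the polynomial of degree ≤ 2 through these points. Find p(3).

Evaluate each Lagrange basis at w = 3:
L_0(3) = (6)·(1)/[(-1)·(-6)] = 1
L_1(3) = (7)·(1)/[(1)·(-5)] = -7/5
L_2(3) = (7)·(6)/[(6)·(5)] = 7/5
Sum: 8·(1) + 8·(-7/5) + 1·(7/5) = -9/5

-9/5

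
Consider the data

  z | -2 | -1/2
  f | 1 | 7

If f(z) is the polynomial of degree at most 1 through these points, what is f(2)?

17

Evaluate each Lagrange basis at z = 2:
L_0(2) = (5/2)/[(-3/2)] = -5/3
L_1(2) = (4)/[(3/2)] = 8/3
Sum: 1·(-5/3) + 7·(8/3) = 17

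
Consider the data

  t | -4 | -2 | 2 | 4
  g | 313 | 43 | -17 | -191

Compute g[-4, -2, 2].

g[-4,-2] = (43 - 313) / (-2 - (-4)) = -135
g[-2,2] = (-17 - 43) / (2 - (-2)) = -15
g[-4,-2,2] = (-15 - (-135)) / (2 - (-4)) = 20

20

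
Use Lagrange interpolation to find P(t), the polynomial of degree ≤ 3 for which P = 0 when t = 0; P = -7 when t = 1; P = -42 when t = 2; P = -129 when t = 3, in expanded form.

P(t) = -4t^3 - 2t^2 - t

L_0(t) = (t - 1)(t - 2)(t - 3) / [-6] = -(1/6)t^3 + t^2 - (11/6)t + 1
L_1(t) = t(t - 2)(t - 3) / [2] = (1/2)t^3 - (5/2)t^2 + 3t
L_2(t) = t(t - 1)(t - 3) / [-2] = -(1/2)t^3 + 2t^2 - (3/2)t
L_3(t) = t(t - 1)(t - 2) / [6] = (1/6)t^3 - (1/2)t^2 + (1/3)t
P(t) = 0·L_0 + (-7)·L_1 + (-42)·L_2 + (-129)·L_3
  0·L_0(t) = 0
  (-7)·L_1(t) = -(7/2)t^3 + (35/2)t^2 - 21t
  (-42)·L_2(t) = 21t^3 - 84t^2 + 63t
  (-129)·L_3(t) = -(43/2)t^3 + (129/2)t^2 - 43t
Adding term by term: -4t^3 - 2t^2 - t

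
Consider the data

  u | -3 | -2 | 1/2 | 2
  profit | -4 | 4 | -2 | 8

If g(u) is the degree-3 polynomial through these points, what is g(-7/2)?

-468/35

Using Newton's divided-difference form:
g[-3,-2] = (4 - (-4)) / (-2 - (-3)) = 8
g[-2,1/2] = (-2 - 4) / (1/2 - (-2)) = -12/5
g[1/2,2] = (8 - (-2)) / (2 - 1/2) = 20/3
g[-3,-2,1/2] = (-12/5 - 8) / (1/2 - (-3)) = -104/35
g[-2,1/2,2] = (20/3 - (-12/5)) / (2 - (-2)) = 34/15
g[-3,-2,1/2,2] = (34/15 - (-104/35)) / (2 - (-3)) = 22/21
g(-7/2) = -4 + 8·(-1/2) + (-104/35)·(-1/2)·(-3/2) + (22/21)·(-1/2)·(-3/2)·(-4) = -468/35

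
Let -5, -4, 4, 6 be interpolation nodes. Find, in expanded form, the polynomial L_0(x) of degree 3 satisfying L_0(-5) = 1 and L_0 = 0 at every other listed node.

L_0(x) = (x + 4)(x - 4)(x - 6) / [(-1)·(-9)·(-11)]
       = (x^3 - 6x^2 - 16x + 96) / (-99)

L_0(x) = -(1/99)x^3 + (2/33)x^2 + (16/99)x - 32/33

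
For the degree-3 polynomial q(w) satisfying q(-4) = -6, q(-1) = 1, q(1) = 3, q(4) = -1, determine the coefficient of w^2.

Build the Lagrange basis polynomials:
L_0(w) = (w + 1)(w - 1)(w - 4) / [-120] = -(1/120)w^3 + (1/30)w^2 + (1/120)w - 1/30
L_1(w) = (w + 4)(w - 1)(w - 4) / [30] = (1/30)w^3 - (1/30)w^2 - (8/15)w + 8/15
L_2(w) = (w + 4)(w + 1)(w - 4) / [-30] = -(1/30)w^3 - (1/30)w^2 + (8/15)w + 8/15
L_3(w) = (w + 4)(w + 1)(w - 1) / [120] = (1/120)w^3 + (1/30)w^2 - (1/120)w - 1/30
q(w) = (-6)·L_0 + 1·L_1 + 3·L_2 + (-1)·L_3
Only the coefficient of w^2 is needed; take it from each L_i and combine:
(-6)·(1/30) + 1·(-1/30) + 3·(-1/30) + (-1)·(1/30) = -11/30

-11/30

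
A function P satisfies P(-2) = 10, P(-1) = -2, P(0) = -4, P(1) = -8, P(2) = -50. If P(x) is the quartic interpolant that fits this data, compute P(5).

-1124

L_0(5) = (6)·(5)·(4)·(3)/[(-1)·(-2)·(-3)·(-4)] = 15
L_1(5) = (7)·(5)·(4)·(3)/[(1)·(-1)·(-2)·(-3)] = -70
L_2(5) = (7)·(6)·(4)·(3)/[(2)·(1)·(-1)·(-2)] = 126
L_3(5) = (7)·(6)·(5)·(3)/[(3)·(2)·(1)·(-1)] = -105
L_4(5) = (7)·(6)·(5)·(4)/[(4)·(3)·(2)·(1)] = 35
Sum: 10·(15) + (-2)·(-70) + (-4)·(126) + (-8)·(-105) + (-50)·(35) = -1124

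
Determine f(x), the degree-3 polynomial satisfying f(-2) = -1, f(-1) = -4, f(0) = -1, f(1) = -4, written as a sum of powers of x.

f(x) = -2x^3 - 3x^2 + 2x - 1

Newton's divided differences:
f[-2,-1] = (-4 - (-1)) / (-1 - (-2)) = -3
f[-1,0] = (-1 - (-4)) / (0 - (-1)) = 3
f[0,1] = (-4 - (-1)) / (1 - 0) = -3
f[-2,-1,0] = (3 - (-3)) / (0 - (-2)) = 3
f[-1,0,1] = (-3 - 3) / (1 - (-1)) = -3
f[-2,-1,0,1] = (-3 - 3) / (1 - (-2)) = -2
f(x) = -1 + (-3)·(x + 2) + 3·(x + 2)(x + 1) + (-2)·(x + 2)(x + 1)x
Expanding: f(x) = -2x^3 - 3x^2 + 2x - 1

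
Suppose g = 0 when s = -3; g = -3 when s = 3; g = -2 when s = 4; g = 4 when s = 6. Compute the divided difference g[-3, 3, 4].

3/14

g[-3,3] = (-3 - 0) / (3 - (-3)) = -1/2
g[3,4] = (-2 - (-3)) / (4 - 3) = 1
g[-3,3,4] = (1 - (-1/2)) / (4 - (-3)) = 3/14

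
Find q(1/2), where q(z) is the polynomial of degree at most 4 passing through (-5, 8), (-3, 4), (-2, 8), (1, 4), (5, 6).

L_0(1/2) = (7/2)·(5/2)·(-1/2)·(-9/2)/[(-2)·(-3)·(-6)·(-10)] = 7/128
L_1(1/2) = (11/2)·(5/2)·(-1/2)·(-9/2)/[(2)·(-1)·(-4)·(-8)] = -495/1024
L_2(1/2) = (11/2)·(7/2)·(-1/2)·(-9/2)/[(3)·(1)·(-3)·(-7)] = 11/16
L_3(1/2) = (11/2)·(7/2)·(5/2)·(-9/2)/[(6)·(4)·(3)·(-4)] = 385/512
L_4(1/2) = (11/2)·(7/2)·(5/2)·(-1/2)/[(10)·(8)·(7)·(4)] = -11/1024
Sum: 8·(7/128) + 4·(-495/1024) + 8·(11/16) + 4·(385/512) + 6·(-11/1024) = 3557/512

3557/512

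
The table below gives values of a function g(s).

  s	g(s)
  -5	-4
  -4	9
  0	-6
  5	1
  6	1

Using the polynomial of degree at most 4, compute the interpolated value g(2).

L_0(2) = (6)·(2)·(-3)·(-4)/[(-1)·(-5)·(-10)·(-11)] = 72/275
L_1(2) = (7)·(2)·(-3)·(-4)/[(1)·(-4)·(-9)·(-10)] = -7/15
L_2(2) = (7)·(6)·(-3)·(-4)/[(5)·(4)·(-5)·(-6)] = 21/25
L_3(2) = (7)·(6)·(2)·(-4)/[(10)·(9)·(5)·(-1)] = 56/75
L_4(2) = (7)·(6)·(2)·(-3)/[(11)·(10)·(6)·(1)] = -21/55
Sum: (-4)·(72/275) + 9·(-7/15) + (-6)·(21/25) + 1·(56/75) + 1·(-21/55) = -8186/825

-8186/825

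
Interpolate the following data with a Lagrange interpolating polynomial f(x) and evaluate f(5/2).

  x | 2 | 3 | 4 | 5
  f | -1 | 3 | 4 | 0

5/4

L_0(5/2) = (-1/2)·(-3/2)·(-5/2)/[(-1)·(-2)·(-3)] = 5/16
L_1(5/2) = (1/2)·(-3/2)·(-5/2)/[(1)·(-1)·(-2)] = 15/16
L_2(5/2) = (1/2)·(-1/2)·(-5/2)/[(2)·(1)·(-1)] = -5/16
L_3(5/2) = (1/2)·(-1/2)·(-3/2)/[(3)·(2)·(1)] = 1/16
Sum: (-1)·(5/16) + 3·(15/16) + 4·(-5/16) + 0 = 5/4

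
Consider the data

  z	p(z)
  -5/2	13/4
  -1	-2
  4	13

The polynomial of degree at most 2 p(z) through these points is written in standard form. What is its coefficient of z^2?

The leading coefficient equals the top divided difference p[-5/2,-1,4].
p[-5/2,-1] = (-2 - 13/4) / (-1 - (-5/2)) = -7/2
p[-1,4] = (13 - (-2)) / (4 - (-1)) = 3
p[-5/2,-1,4] = (3 - (-7/2)) / (4 - (-5/2)) = 1

1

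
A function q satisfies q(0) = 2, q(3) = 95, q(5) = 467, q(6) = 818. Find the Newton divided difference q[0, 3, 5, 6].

4

q[0,3] = (95 - 2) / (3 - 0) = 31
q[3,5] = (467 - 95) / (5 - 3) = 186
q[5,6] = (818 - 467) / (6 - 5) = 351
q[0,3,5] = (186 - 31) / (5 - 0) = 31
q[3,5,6] = (351 - 186) / (6 - 3) = 55
q[0,3,5,6] = (55 - 31) / (6 - 0) = 4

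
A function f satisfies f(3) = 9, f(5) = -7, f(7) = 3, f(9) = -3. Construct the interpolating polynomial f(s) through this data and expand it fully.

f(s) = -(7/8)s^3 + (131/8)s^2 - (769/8)s + 1389/8

Newton's divided differences:
f[3,5] = (-7 - 9) / (5 - 3) = -8
f[5,7] = (3 - (-7)) / (7 - 5) = 5
f[7,9] = (-3 - 3) / (9 - 7) = -3
f[3,5,7] = (5 - (-8)) / (7 - 3) = 13/4
f[5,7,9] = (-3 - 5) / (9 - 5) = -2
f[3,5,7,9] = (-2 - 13/4) / (9 - 3) = -7/8
f(s) = 9 + (-8)·(s - 3) + (13/4)·(s - 3)(s - 5) + (-7/8)·(s - 3)(s - 5)(s - 7)
Expanding: f(s) = -(7/8)s^3 + (131/8)s^2 - (769/8)s + 1389/8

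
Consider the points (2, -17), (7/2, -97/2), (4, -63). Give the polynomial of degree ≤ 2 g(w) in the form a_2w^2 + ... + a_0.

Build the Lagrange basis polynomials:
L_0(w) = (w - 7/2)(w - 4) / [3] = (1/3)w^2 - (5/2)w + 14/3
L_1(w) = (w - 2)(w - 4) / [-3/4] = -(4/3)w^2 + 8w - 32/3
L_2(w) = (w - 2)(w - 7/2) / [1] = w^2 - (11/2)w + 7
g(w) = (-17)·L_0 + (-97/2)·L_1 + (-63)·L_2
  (-17)·L_0(w) = -(17/3)w^2 + (85/2)w - 238/3
  (-97/2)·L_1(w) = (194/3)w^2 - 388w + 864*2**(18/175)*3**(3/35)*5**(12/25)*7**(159/175)/25
  (-63)·L_2(w) = -63w^2 + (693/2)w - 441
Adding term by term: -4w^2 + w - 3

g(w) = -4w^2 + w - 3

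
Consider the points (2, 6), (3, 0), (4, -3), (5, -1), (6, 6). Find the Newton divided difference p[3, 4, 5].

5/2

p[3,4] = (-3 - 0) / (4 - 3) = -3
p[4,5] = (-1 - (-3)) / (5 - 4) = 2
p[3,4,5] = (2 - (-3)) / (5 - 3) = 5/2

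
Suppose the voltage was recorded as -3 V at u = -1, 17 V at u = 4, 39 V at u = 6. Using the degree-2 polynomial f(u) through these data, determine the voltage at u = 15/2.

243/4

Using Newton's divided-difference form:
f[-1,4] = (17 - (-3)) / (4 - (-1)) = 4
f[4,6] = (39 - 17) / (6 - 4) = 11
f[-1,4,6] = (11 - 4) / (6 - (-1)) = 1
f(15/2) = -3 + 4·(17/2) + 1·(17/2)·(7/2) = 243/4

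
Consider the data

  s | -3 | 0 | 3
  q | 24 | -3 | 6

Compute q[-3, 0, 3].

2

q[-3,0] = (-3 - 24) / (0 - (-3)) = -9
q[0,3] = (6 - (-3)) / (3 - 0) = 3
q[-3,0,3] = (3 - (-9)) / (3 - (-3)) = 2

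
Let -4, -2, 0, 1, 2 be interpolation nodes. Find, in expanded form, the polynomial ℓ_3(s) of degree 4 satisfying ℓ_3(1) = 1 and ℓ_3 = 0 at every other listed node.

ℓ_3(s) = -(1/15)s^4 - (4/15)s^3 + (4/15)s^2 + (16/15)s

ℓ_3(s) = (s + 4)(s + 2)s(s - 2) / [(5)·(3)·(1)·(-1)]
       = (s^4 + 4s^3 - 4s^2 - 16s) / (-15)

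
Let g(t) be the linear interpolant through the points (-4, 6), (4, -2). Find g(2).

Evaluate each Lagrange basis at t = 2:
L_0(2) = (-2)/[(-8)] = 1/4
L_1(2) = (6)/[(8)] = 3/4
Sum: 6·(1/4) + (-2)·(3/4) = 0

0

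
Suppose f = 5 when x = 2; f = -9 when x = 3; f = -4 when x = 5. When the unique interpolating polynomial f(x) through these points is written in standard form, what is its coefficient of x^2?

11/2

The leading coefficient equals the top divided difference f[2,3,5].
f[2,3] = (-9 - 5) / (3 - 2) = -14
f[3,5] = (-4 - (-9)) / (5 - 3) = 5/2
f[2,3,5] = (5/2 - (-14)) / (5 - 2) = 11/2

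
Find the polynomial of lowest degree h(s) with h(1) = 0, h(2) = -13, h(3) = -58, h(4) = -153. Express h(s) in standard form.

h(s) = -3s^3 + 2s^2 + 2s - 1

Build the Lagrange basis polynomials:
L_0(s) = (s - 2)(s - 3)(s - 4) / [-6] = -(1/6)s^3 + (3/2)s^2 - (13/3)s + 4
L_1(s) = (s - 1)(s - 3)(s - 4) / [2] = (1/2)s^3 - 4s^2 + (19/2)s - 6
L_2(s) = (s - 1)(s - 2)(s - 4) / [-2] = -(1/2)s^3 + (7/2)s^2 - 7s + 4
L_3(s) = (s - 1)(s - 2)(s - 3) / [6] = (1/6)s^3 - s^2 + (11/6)s - 1
h(s) = 0·L_0 + (-13)·L_1 + (-58)·L_2 + (-153)·L_3
  0·L_0(s) = 0
  (-13)·L_1(s) = -(13/2)s^3 + 52s^2 - (247/2)s + 78
  (-58)·L_2(s) = 29s^3 - 203s^2 + 406s - 232
  (-153)·L_3(s) = -(51/2)s^3 + 153s^2 - (561/2)s + 153
Adding term by term: -3s^3 + 2s^2 + 2s - 1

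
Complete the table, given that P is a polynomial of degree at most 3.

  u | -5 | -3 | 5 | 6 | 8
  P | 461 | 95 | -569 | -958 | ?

The 4 known values determine P uniquely (degree ≤ 3).
Evaluate each Lagrange basis at u = 8:
L_0(8) = (11)·(3)·(2)/[(-2)·(-10)·(-11)] = -3/10
L_1(8) = (13)·(3)·(2)/[(2)·(-8)·(-9)] = 13/24
L_2(8) = (13)·(11)·(2)/[(10)·(8)·(-1)] = -143/40
L_3(8) = (13)·(11)·(3)/[(11)·(9)·(1)] = 13/3
Sum: 461·(-3/10) + 95·(13/24) + (-569)·(-143/40) + (-958)·(13/3) = -2204

-2204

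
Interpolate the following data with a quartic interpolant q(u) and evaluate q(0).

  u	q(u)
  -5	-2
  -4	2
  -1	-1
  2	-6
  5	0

-1937/567

Using Newton's divided-difference form:
q[-5,-4] = (2 - (-2)) / (-4 - (-5)) = 4
q[-4,-1] = (-1 - 2) / (-1 - (-4)) = -1
q[-1,2] = (-6 - (-1)) / (2 - (-1)) = -5/3
q[2,5] = (0 - (-6)) / (5 - 2) = 2
q[-5,-4,-1] = (-1 - 4) / (-1 - (-5)) = -5/4
q[-4,-1,2] = (-5/3 - (-1)) / (2 - (-4)) = -1/9
q[-1,2,5] = (2 - (-5/3)) / (5 - (-1)) = 11/18
q[-5,-4,-1,2] = (-1/9 - (-5/4)) / (2 - (-5)) = 41/252
q[-4,-1,2,5] = (11/18 - (-1/9)) / (5 - (-4)) = 13/162
q[-5,-4,-1,2,5] = (13/162 - 41/252) / (5 - (-5)) = -187/22680
q(0) = -2 + 4·(5) + (-5/4)·(5)·(4) + (41/252)·(5)·(4)·(1) + (-187/22680)·(5)·(4)·(1)·(-2) = -1937/567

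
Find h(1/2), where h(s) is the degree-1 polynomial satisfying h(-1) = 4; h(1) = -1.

Evaluate each Lagrange basis at s = 1/2:
L_0(1/2) = (-1/2)/[(-2)] = 1/4
L_1(1/2) = (3/2)/[(2)] = 3/4
Sum: 4·(1/4) + (-1)·(3/4) = 1/4

1/4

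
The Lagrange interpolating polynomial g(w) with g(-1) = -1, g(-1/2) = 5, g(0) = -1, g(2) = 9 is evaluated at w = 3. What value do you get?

711/5

Evaluate each Lagrange basis at w = 3:
L_0(3) = (7/2)·(3)·(1)/[(-1/2)·(-1)·(-3)] = -7
L_1(3) = (4)·(3)·(1)/[(1/2)·(-1/2)·(-5/2)] = 96/5
L_2(3) = (4)·(7/2)·(1)/[(1)·(1/2)·(-2)] = -14
L_3(3) = (4)·(7/2)·(3)/[(3)·(5/2)·(2)] = 14/5
Sum: (-1)·(-7) + 5·(96/5) + (-1)·(-14) + 9·(14/5) = 711/5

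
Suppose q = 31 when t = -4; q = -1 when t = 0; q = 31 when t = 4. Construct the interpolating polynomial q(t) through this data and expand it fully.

q(t) = 2t^2 - 1

Build the Lagrange basis polynomials:
L_0(t) = t(t - 4) / [32] = (1/32)t^2 - (1/8)t
L_1(t) = (t + 4)(t - 4) / [-16] = -(1/16)t^2 + 1
L_2(t) = (t + 4)t / [32] = (1/32)t^2 + (1/8)t
q(t) = 31·L_0 + (-1)·L_1 + 31·L_2
  31·L_0(t) = (31/32)t^2 - (31/8)t
  (-1)·L_1(t) = (1/16)t^2 - 1
  31·L_2(t) = (31/32)t^2 + (31/8)t
Adding term by term: 2t^2 - 1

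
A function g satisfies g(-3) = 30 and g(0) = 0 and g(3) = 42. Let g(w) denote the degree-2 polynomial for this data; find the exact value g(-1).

2

Using Newton's divided-difference form:
g[-3,0] = (0 - 30) / (0 - (-3)) = -10
g[0,3] = (42 - 0) / (3 - 0) = 14
g[-3,0,3] = (14 - (-10)) / (3 - (-3)) = 4
g(-1) = 30 + (-10)·(2) + 4·(2)·(-1) = 2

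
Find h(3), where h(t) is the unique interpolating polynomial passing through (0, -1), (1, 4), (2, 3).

-4

Evaluate each Lagrange basis at t = 3:
L_0(3) = (2)·(1)/[(-1)·(-2)] = 1
L_1(3) = (3)·(1)/[(1)·(-1)] = -3
L_2(3) = (3)·(2)/[(2)·(1)] = 3
Sum: (-1)·(1) + 4·(-3) + 3·(3) = -4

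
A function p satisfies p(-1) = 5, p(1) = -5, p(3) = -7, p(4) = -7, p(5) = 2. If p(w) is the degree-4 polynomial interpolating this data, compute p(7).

Evaluate each Lagrange basis at w = 7:
L_0(7) = (6)·(4)·(3)·(2)/[(-2)·(-4)·(-5)·(-6)] = 3/5
L_1(7) = (8)·(4)·(3)·(2)/[(2)·(-2)·(-3)·(-4)] = -4
L_2(7) = (8)·(6)·(3)·(2)/[(4)·(2)·(-1)·(-2)] = 18
L_3(7) = (8)·(6)·(4)·(2)/[(5)·(3)·(1)·(-1)] = -128/5
L_4(7) = (8)·(6)·(4)·(3)/[(6)·(4)·(2)·(1)] = 12
Sum: 5·(3/5) + (-5)·(-4) + (-7)·(18) + (-7)·(-128/5) + 2·(12) = 501/5

501/5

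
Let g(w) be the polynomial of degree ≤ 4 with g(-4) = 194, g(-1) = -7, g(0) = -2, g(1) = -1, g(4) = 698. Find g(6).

Evaluate each Lagrange basis at w = 6:
L_0(6) = (7)·(6)·(5)·(2)/[(-3)·(-4)·(-5)·(-8)] = 7/8
L_1(6) = (10)·(6)·(5)·(2)/[(3)·(-1)·(-2)·(-5)] = -20
L_2(6) = (10)·(7)·(5)·(2)/[(4)·(1)·(-1)·(-4)] = 175/4
L_3(6) = (10)·(7)·(6)·(2)/[(5)·(2)·(1)·(-3)] = -28
L_4(6) = (10)·(7)·(6)·(5)/[(8)·(5)·(4)·(3)] = 35/8
Sum: 194·(7/8) + (-7)·(-20) + (-2)·(175/4) + (-1)·(-28) + 698·(35/8) = 3304

3304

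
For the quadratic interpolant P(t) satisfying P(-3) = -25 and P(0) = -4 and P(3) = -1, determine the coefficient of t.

Build the Lagrange basis polynomials:
L_0(t) = t(t - 3) / [18] = (1/18)t^2 - (1/6)t
L_1(t) = (t + 3)(t - 3) / [-9] = -(1/9)t^2 + 1
L_2(t) = (t + 3)t / [18] = (1/18)t^2 + (1/6)t
P(t) = (-25)·L_0 + (-4)·L_1 + (-1)·L_2
Only the coefficient of t is needed; take it from each L_i and combine:
(-25)·(-1/6) + (-4)·(0) + (-1)·(1/6) = 4

4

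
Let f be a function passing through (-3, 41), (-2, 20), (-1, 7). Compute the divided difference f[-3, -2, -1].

f[-3,-2] = (20 - 41) / (-2 - (-3)) = -21
f[-2,-1] = (7 - 20) / (-1 - (-2)) = -13
f[-3,-2,-1] = (-13 - (-21)) / (-1 - (-3)) = 4

4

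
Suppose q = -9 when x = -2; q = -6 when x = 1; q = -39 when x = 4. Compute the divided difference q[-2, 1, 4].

q[-2,1] = (-6 - (-9)) / (1 - (-2)) = 1
q[1,4] = (-39 - (-6)) / (4 - 1) = -11
q[-2,1,4] = (-11 - 1) / (4 - (-2)) = -2

-2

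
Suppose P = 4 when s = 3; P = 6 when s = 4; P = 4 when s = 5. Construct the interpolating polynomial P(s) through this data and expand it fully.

Newton's divided differences:
P[3,4] = (6 - 4) / (4 - 3) = 2
P[4,5] = (4 - 6) / (5 - 4) = -2
P[3,4,5] = (-2 - 2) / (5 - 3) = -2
P(s) = 4 + 2·(s - 3) + (-2)·(s - 3)(s - 4)
Expanding: P(s) = -2s^2 + 16s - 26

P(s) = -2s^2 + 16s - 26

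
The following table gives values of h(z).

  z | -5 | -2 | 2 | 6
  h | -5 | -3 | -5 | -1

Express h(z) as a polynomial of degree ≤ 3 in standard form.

h(z) = (17/528)z^3 - (1/176)z^2 - (83/132)z - 175/44

Build the Lagrange basis polynomials:
L_0(z) = (z + 2)(z - 2)(z - 6) / [-231] = -(1/231)z^3 + (2/77)z^2 + (4/231)z - 8/77
L_1(z) = (z + 5)(z - 2)(z - 6) / [96] = (1/96)z^3 - (1/32)z^2 - (7/24)z + 5/8
L_2(z) = (z + 5)(z + 2)(z - 6) / [-112] = -(1/112)z^3 - (1/112)z^2 + (2/7)z + 15/28
L_3(z) = (z + 5)(z + 2)(z - 2) / [352] = (1/352)z^3 + (5/352)z^2 - (1/88)z - 5/88
h(z) = (-5)·L_0 + (-3)·L_1 + (-5)·L_2 + (-1)·L_3
  (-5)·L_0(z) = (5/231)z^3 - (10/77)z^2 - (20/231)z + 40/77
  (-3)·L_1(z) = -(1/32)z^3 + (3/32)z^2 + (7/8)z - 15/8
  (-5)·L_2(z) = (5/112)z^3 + (5/112)z^2 - (10/7)z - 75/28
  (-1)·L_3(z) = -(1/352)z^3 - (5/352)z^2 + (1/88)z + 5/88
Adding term by term: (17/528)z^3 - (1/176)z^2 - (83/132)z - 175/44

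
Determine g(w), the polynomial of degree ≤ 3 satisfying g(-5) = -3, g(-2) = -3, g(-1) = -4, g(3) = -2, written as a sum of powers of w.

g(w) = (11/160)w^3 + (3/10)w^2 - (93/160)w - 77/16

Newton's divided differences:
g[-5,-2] = (-3 - (-3)) / (-2 - (-5)) = 0
g[-2,-1] = (-4 - (-3)) / (-1 - (-2)) = -1
g[-1,3] = (-2 - (-4)) / (3 - (-1)) = 1/2
g[-5,-2,-1] = (-1 - 0) / (-1 - (-5)) = -1/4
g[-2,-1,3] = (1/2 - (-1)) / (3 - (-2)) = 3/10
g[-5,-2,-1,3] = (3/10 - (-1/4)) / (3 - (-5)) = 11/160
g(w) = -3 + (-1/4)·(w + 5)(w + 2) + (11/160)·(w + 5)(w + 2)(w + 1)
Expanding: g(w) = (11/160)w^3 + (3/10)w^2 - (93/160)w - 77/16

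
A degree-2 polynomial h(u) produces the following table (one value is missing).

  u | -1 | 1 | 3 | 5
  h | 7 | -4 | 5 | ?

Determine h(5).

34

The 3 known values determine h uniquely (degree ≤ 2).
L_0(5) = (4)·(2)/[(-2)·(-4)] = 1
L_1(5) = (6)·(2)/[(2)·(-2)] = -3
L_2(5) = (6)·(4)/[(4)·(2)] = 3
Sum: 7·(1) + (-4)·(-3) + 5·(3) = 34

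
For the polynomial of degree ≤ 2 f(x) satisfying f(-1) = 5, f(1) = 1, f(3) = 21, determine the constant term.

0

L_0(x) = (x - 1)(x - 3) / [8] = (1/8)x^2 - (1/2)x + 3/8
L_1(x) = (x + 1)(x - 3) / [-4] = -(1/4)x^2 + (1/2)x + 3/4
L_2(x) = (x + 1)(x - 1) / [8] = (1/8)x^2 - 1/8
f(x) = 5·L_0 + 1·L_1 + 21·L_2
Only the constant term is needed; take it from each L_i and combine:
5·(3/8) + 1·(3/4) + 21·(-1/8) = 0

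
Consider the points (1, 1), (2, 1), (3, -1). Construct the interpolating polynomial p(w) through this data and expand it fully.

Build the Lagrange basis polynomials:
L_0(w) = (w - 2)(w - 3) / [2] = (1/2)w^2 - (5/2)w + 3
L_1(w) = (w - 1)(w - 3) / [-1] = -w^2 + 4w - 3
L_2(w) = (w - 1)(w - 2) / [2] = (1/2)w^2 - (3/2)w + 1
p(w) = 1·L_0 + 1·L_1 + (-1)·L_2
  1·L_0(w) = (1/2)w^2 - (5/2)w + 3
  1·L_1(w) = -w^2 + 4w - 3
  (-1)·L_2(w) = -(1/2)w^2 + (3/2)w - 1
Adding term by term: -w^2 + 3w - 1

p(w) = -w^2 + 3w - 1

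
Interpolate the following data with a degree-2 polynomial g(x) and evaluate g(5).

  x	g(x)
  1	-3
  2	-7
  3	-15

Evaluate each Lagrange basis at x = 5:
L_0(5) = (3)·(2)/[(-1)·(-2)] = 3
L_1(5) = (4)·(2)/[(1)·(-1)] = -8
L_2(5) = (4)·(3)/[(2)·(1)] = 6
Sum: (-3)·(3) + (-7)·(-8) + (-15)·(6) = -43

-43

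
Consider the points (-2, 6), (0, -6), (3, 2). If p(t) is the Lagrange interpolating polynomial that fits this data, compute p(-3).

Evaluate each Lagrange basis at t = -3:
L_0(-3) = (-3)·(-6)/[(-2)·(-5)] = 9/5
L_1(-3) = (-1)·(-6)/[(2)·(-3)] = -1
L_2(-3) = (-1)·(-3)/[(5)·(3)] = 1/5
Sum: 6·(9/5) + (-6)·(-1) + 2·(1/5) = 86/5

86/5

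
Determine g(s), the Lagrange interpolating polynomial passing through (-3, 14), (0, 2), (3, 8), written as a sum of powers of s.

Build the Lagrange basis polynomials:
L_0(s) = s(s - 3) / [18] = (1/18)s^2 - (1/6)s
L_1(s) = (s + 3)(s - 3) / [-9] = -(1/9)s^2 + 1
L_2(s) = (s + 3)s / [18] = (1/18)s^2 + (1/6)s
g(s) = 14·L_0 + 2·L_1 + 8·L_2
  14·L_0(s) = (7/9)s^2 - (7/3)s
  2·L_1(s) = -(2/9)s^2 + 2
  8·L_2(s) = (4/9)s^2 + (4/3)s
Adding term by term: s^2 - s + 2

g(s) = s^2 - s + 2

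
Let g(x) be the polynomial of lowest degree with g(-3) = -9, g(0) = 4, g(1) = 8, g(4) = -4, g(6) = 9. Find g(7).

95/2

Evaluate each Lagrange basis at x = 7:
L_0(7) = (7)·(6)·(3)·(1)/[(-3)·(-4)·(-7)·(-9)] = 1/6
L_1(7) = (10)·(6)·(3)·(1)/[(3)·(-1)·(-4)·(-6)] = -5/2
L_2(7) = (10)·(7)·(3)·(1)/[(4)·(1)·(-3)·(-5)] = 7/2
L_3(7) = (10)·(7)·(6)·(1)/[(7)·(4)·(3)·(-2)] = -5/2
L_4(7) = (10)·(7)·(6)·(3)/[(9)·(6)·(5)·(2)] = 7/3
Sum: (-9)·(1/6) + 4·(-5/2) + 8·(7/2) + (-4)·(-5/2) + 9·(7/3) = 95/2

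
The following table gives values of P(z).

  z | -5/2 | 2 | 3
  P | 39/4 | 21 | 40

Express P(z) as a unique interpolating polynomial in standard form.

Build the Lagrange basis polynomials:
L_0(z) = (z - 2)(z - 3) / [99/4] = (4/99)z^2 - (20/99)z + 8/33
L_1(z) = (z + 5/2)(z - 3) / [-9/2] = -(2/9)z^2 + (1/9)z + 5/3
L_2(z) = (z + 5/2)(z - 2) / [11/2] = (2/11)z^2 + (1/11)z - 10/11
P(z) = (39/4)·L_0 + 21·L_1 + 40·L_2
  (39/4)·L_0(z) = (13/33)z^2 - (65/33)z + 26/11
  21·L_1(z) = -(14/3)z^2 + (7/3)z + 35
  40·L_2(z) = (80/11)z^2 + (40/11)z - 400/11
Adding term by term: 3z^2 + 4z + 1

P(z) = 3z^2 + 4z + 1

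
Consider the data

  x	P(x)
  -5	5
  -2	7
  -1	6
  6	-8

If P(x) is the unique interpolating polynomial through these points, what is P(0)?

195/44

Evaluate each Lagrange basis at x = 0:
L_0(0) = (2)·(1)·(-6)/[(-3)·(-4)·(-11)] = 1/11
L_1(0) = (5)·(1)·(-6)/[(3)·(-1)·(-8)] = -5/4
L_2(0) = (5)·(2)·(-6)/[(4)·(1)·(-7)] = 15/7
L_3(0) = (5)·(2)·(1)/[(11)·(8)·(7)] = 5/308
Sum: 5·(1/11) + 7·(-5/4) + 6·(15/7) + (-8)·(5/308) = 195/44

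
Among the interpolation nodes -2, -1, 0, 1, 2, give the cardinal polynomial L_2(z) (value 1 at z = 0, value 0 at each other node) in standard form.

L_2(z) = (z + 2)(z + 1)(z - 1)(z - 2) / [(2)·(1)·(-1)·(-2)]
       = (z^4 - 5z^2 + 4) / (4)

L_2(z) = (1/4)z^4 - (5/4)z^2 + 1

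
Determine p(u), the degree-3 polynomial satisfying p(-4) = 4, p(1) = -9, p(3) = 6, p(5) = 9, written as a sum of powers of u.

p(u) = -(103/315)u^3 + (101/70)u^2 + (3767/630)u - 338/21

Build the Lagrange basis polynomials:
L_0(u) = (u - 1)(u - 3)(u - 5) / [-315] = -(1/315)u^3 + (1/35)u^2 - (23/315)u + 1/21
L_1(u) = (u + 4)(u - 3)(u - 5) / [40] = (1/40)u^3 - (1/10)u^2 - (17/40)u + 3/2
L_2(u) = (u + 4)(u - 1)(u - 5) / [-28] = -(1/28)u^3 + (1/14)u^2 + (19/28)u - 5/7
L_3(u) = (u + 4)(u - 1)(u - 3) / [72] = (1/72)u^3 - (13/72)u + 1/6
p(u) = 4·L_0 + (-9)·L_1 + 6·L_2 + 9·L_3
  4·L_0(u) = -(4/315)u^3 + (4/35)u^2 - (92/315)u + 4/21
  (-9)·L_1(u) = -(9/40)u^3 + (9/10)u^2 + (153/40)u - 27/2
  6·L_2(u) = -(3/14)u^3 + (3/7)u^2 + (57/14)u - 30/7
  9·L_3(u) = (1/8)u^3 - (13/8)u + 3/2
Adding term by term: -(103/315)u^3 + (101/70)u^2 + (3767/630)u - 338/21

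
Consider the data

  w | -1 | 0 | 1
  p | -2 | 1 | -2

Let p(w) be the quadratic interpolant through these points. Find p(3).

-26

L_0(3) = (3)·(2)/[(-1)·(-2)] = 3
L_1(3) = (4)·(2)/[(1)·(-1)] = -8
L_2(3) = (4)·(3)/[(2)·(1)] = 6
Sum: (-2)·(3) + 1·(-8) + (-2)·(6) = -26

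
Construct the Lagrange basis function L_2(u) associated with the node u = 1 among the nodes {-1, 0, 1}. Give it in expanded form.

L_2(u) = (u + 1)u / [(2)·(1)]
       = (u^2 + u) / (2)

L_2(u) = (1/2)u^2 + (1/2)u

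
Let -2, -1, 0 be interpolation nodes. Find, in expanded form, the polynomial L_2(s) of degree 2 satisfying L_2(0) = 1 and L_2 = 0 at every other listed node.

L_2(s) = (s + 2)(s + 1) / [(2)·(1)]
       = (s^2 + 3s + 2) / (2)

L_2(s) = (1/2)s^2 + (3/2)s + 1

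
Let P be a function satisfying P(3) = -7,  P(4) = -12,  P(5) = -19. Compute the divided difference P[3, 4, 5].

-1

P[3,4] = (-12 - (-7)) / (4 - 3) = -5
P[4,5] = (-19 - (-12)) / (5 - 4) = -7
P[3,4,5] = (-7 - (-5)) / (5 - 3) = -1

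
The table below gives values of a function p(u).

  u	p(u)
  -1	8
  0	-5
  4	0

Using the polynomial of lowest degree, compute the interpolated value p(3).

-49/5

Using Newton's divided-difference form:
p[-1,0] = (-5 - 8) / (0 - (-1)) = -13
p[0,4] = (0 - (-5)) / (4 - 0) = 5/4
p[-1,0,4] = (5/4 - (-13)) / (4 - (-1)) = 57/20
p(3) = 8 + (-13)·(4) + (57/20)·(4)·(3) = -49/5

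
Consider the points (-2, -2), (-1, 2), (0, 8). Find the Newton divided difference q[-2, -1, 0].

1

q[-2,-1] = (2 - (-2)) / (-1 - (-2)) = 4
q[-1,0] = (8 - 2) / (0 - (-1)) = 6
q[-2,-1,0] = (6 - 4) / (0 - (-2)) = 1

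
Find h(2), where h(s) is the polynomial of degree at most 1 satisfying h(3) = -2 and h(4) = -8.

Evaluate each Lagrange basis at s = 2:
L_0(2) = (-2)/[(-1)] = 2
L_1(2) = (-1)/[(1)] = -1
Sum: (-2)·(2) + (-8)·(-1) = 4

4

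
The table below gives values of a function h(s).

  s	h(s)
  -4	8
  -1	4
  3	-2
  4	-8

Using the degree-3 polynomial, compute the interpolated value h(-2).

30/7

L_0(-2) = (-1)·(-5)·(-6)/[(-3)·(-7)·(-8)] = 5/28
L_1(-2) = (2)·(-5)·(-6)/[(3)·(-4)·(-5)] = 1
L_2(-2) = (2)·(-1)·(-6)/[(7)·(4)·(-1)] = -3/7
L_3(-2) = (2)·(-1)·(-5)/[(8)·(5)·(1)] = 1/4
Sum: 8·(5/28) + 4·(1) + (-2)·(-3/7) + (-8)·(1/4) = 30/7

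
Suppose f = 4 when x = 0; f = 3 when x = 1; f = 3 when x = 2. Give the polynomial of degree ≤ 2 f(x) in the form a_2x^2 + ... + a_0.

f(x) = (1/2)x^2 - (3/2)x + 4

L_0(x) = (x - 1)(x - 2) / [2] = (1/2)x^2 - (3/2)x + 1
L_1(x) = x(x - 2) / [-1] = -x^2 + 2x
L_2(x) = x(x - 1) / [2] = (1/2)x^2 - (1/2)x
f(x) = 4·L_0 + 3·L_1 + 3·L_2
  4·L_0(x) = 2x^2 - 6x + 4
  3·L_1(x) = -3x^2 + 6x
  3·L_2(x) = (3/2)x^2 - (3/2)x
Adding term by term: (1/2)x^2 - (3/2)x + 4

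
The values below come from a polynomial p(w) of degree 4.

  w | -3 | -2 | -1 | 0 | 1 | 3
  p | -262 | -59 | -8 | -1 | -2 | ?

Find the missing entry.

The 5 known values determine p uniquely (degree ≤ 4).
Evaluate each Lagrange basis at w = 3:
L_0(3) = (5)·(4)·(3)·(2)/[(-1)·(-2)·(-3)·(-4)] = 5
L_1(3) = (6)·(4)·(3)·(2)/[(1)·(-1)·(-2)·(-3)] = -24
L_2(3) = (6)·(5)·(3)·(2)/[(2)·(1)·(-1)·(-2)] = 45
L_3(3) = (6)·(5)·(4)·(2)/[(3)·(2)·(1)·(-1)] = -40
L_4(3) = (6)·(5)·(4)·(3)/[(4)·(3)·(2)·(1)] = 15
Sum: (-262)·(5) + (-59)·(-24) + (-8)·(45) + (-1)·(-40) + (-2)·(15) = -244

-244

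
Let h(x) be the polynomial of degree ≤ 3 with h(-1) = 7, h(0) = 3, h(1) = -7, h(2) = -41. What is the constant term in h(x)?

Build the Lagrange basis polynomials:
L_0(x) = x(x - 1)(x - 2) / [-6] = -(1/6)x^3 + (1/2)x^2 - (1/3)x
L_1(x) = (x + 1)(x - 1)(x - 2) / [2] = (1/2)x^3 - x^2 - (1/2)x + 1
L_2(x) = (x + 1)x(x - 2) / [-2] = -(1/2)x^3 + (1/2)x^2 + x
L_3(x) = (x + 1)x(x - 1) / [6] = (1/6)x^3 - (1/6)x
h(x) = 7·L_0 + 3·L_1 + (-7)·L_2 + (-41)·L_3
Only the constant term is needed; take it from each L_i and combine:
7·(0) + 3·(1) + (-7)·(0) + (-41)·(0) = 3

3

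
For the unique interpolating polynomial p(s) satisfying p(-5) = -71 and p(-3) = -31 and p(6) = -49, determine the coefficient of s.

4

Build the Lagrange basis polynomials:
L_0(s) = (s + 3)(s - 6) / [22] = (1/22)s^2 - (3/22)s - 9/11
L_1(s) = (s + 5)(s - 6) / [-18] = -(1/18)s^2 + (1/18)s + 5/3
L_2(s) = (s + 5)(s + 3) / [99] = (1/99)s^2 + (8/99)s + 5/33
p(s) = (-71)·L_0 + (-31)·L_1 + (-49)·L_2
Only the coefficient of s is needed; take it from each L_i and combine:
(-71)·(-3/22) + (-31)·(1/18) + (-49)·(8/99) = 4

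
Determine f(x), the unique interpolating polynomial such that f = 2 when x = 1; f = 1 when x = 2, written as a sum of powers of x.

Build the Lagrange basis polynomials:
L_0(x) = (x - 2) / [-1] = -x + 2
L_1(x) = (x - 1) / [1] = x - 1
f(x) = 2·L_0 + 1·L_1
  2·L_0(x) = -2x + 4
  1·L_1(x) = x - 1
Adding term by term: -x + 3

f(x) = -x + 3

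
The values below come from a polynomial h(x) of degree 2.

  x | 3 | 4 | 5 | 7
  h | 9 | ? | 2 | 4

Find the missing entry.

The 3 known values determine h uniquely (degree ≤ 2).
L_0(4) = (-1)·(-3)/[(-2)·(-4)] = 3/8
L_1(4) = (1)·(-3)/[(2)·(-2)] = 3/4
L_2(4) = (1)·(-1)/[(4)·(2)] = -1/8
Sum: 9·(3/8) + 2·(3/4) + 4·(-1/8) = 35/8

35/8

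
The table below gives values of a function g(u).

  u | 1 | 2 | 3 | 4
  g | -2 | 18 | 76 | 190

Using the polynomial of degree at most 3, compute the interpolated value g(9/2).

2189/8

Using Newton's divided-difference form:
g[1,2] = (18 - (-2)) / (2 - 1) = 20
g[2,3] = (76 - 18) / (3 - 2) = 58
g[3,4] = (190 - 76) / (4 - 3) = 114
g[1,2,3] = (58 - 20) / (3 - 1) = 19
g[2,3,4] = (114 - 58) / (4 - 2) = 28
g[1,2,3,4] = (28 - 19) / (4 - 1) = 3
g(9/2) = -2 + 20·(7/2) + 19·(7/2)·(5/2) + 3·(7/2)·(5/2)·(3/2) = 2189/8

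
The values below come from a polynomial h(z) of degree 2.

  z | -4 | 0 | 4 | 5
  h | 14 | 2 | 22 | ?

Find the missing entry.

The 3 known values determine h uniquely (degree ≤ 2).
Evaluate each Lagrange basis at z = 5:
L_0(5) = (5)·(1)/[(-4)·(-8)] = 5/32
L_1(5) = (9)·(1)/[(4)·(-4)] = -9/16
L_2(5) = (9)·(5)/[(8)·(4)] = 45/32
Sum: 14·(5/32) + 2·(-9/16) + 22·(45/32) = 32

32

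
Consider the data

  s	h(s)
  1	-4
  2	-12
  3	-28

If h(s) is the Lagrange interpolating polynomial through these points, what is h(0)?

Evaluate each Lagrange basis at s = 0:
L_0(0) = (-2)·(-3)/[(-1)·(-2)] = 3
L_1(0) = (-1)·(-3)/[(1)·(-1)] = -3
L_2(0) = (-1)·(-2)/[(2)·(1)] = 1
Sum: (-4)·(3) + (-12)·(-3) + (-28)·(1) = -4

-4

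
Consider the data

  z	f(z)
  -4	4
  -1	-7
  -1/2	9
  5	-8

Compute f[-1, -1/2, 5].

-193/33

f[-1,-1/2] = (9 - (-7)) / (-1/2 - (-1)) = 32
f[-1/2,5] = (-8 - 9) / (5 - (-1/2)) = -34/11
f[-1,-1/2,5] = (-34/11 - 32) / (5 - (-1)) = -193/33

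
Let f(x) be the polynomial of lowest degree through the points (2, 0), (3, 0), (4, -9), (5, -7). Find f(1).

-29

Using Newton's divided-difference form:
f[2,3] = (0 - 0) / (3 - 2) = 0
f[3,4] = (-9 - 0) / (4 - 3) = -9
f[4,5] = (-7 - (-9)) / (5 - 4) = 2
f[2,3,4] = (-9 - 0) / (4 - 2) = -9/2
f[3,4,5] = (2 - (-9)) / (5 - 3) = 11/2
f[2,3,4,5] = (11/2 - (-9/2)) / (5 - 2) = 10/3
f(1) = 0 + 0·(-1) + (-9/2)·(-1)·(-2) + (10/3)·(-1)·(-2)·(-3) = -29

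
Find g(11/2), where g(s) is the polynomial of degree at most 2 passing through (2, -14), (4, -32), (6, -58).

Evaluate each Lagrange basis at s = 11/2:
L_0(11/2) = (3/2)·(-1/2)/[(-2)·(-4)] = -3/32
L_1(11/2) = (7/2)·(-1/2)/[(2)·(-2)] = 7/16
L_2(11/2) = (7/2)·(3/2)/[(4)·(2)] = 21/32
Sum: (-14)·(-3/32) + (-32)·(7/16) + (-58)·(21/32) = -203/4

-203/4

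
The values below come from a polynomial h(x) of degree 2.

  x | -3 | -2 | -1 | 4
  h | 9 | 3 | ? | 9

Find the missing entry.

-1

The 3 known values determine h uniquely (degree ≤ 2).
L_0(-1) = (1)·(-5)/[(-1)·(-7)] = -5/7
L_1(-1) = (2)·(-5)/[(1)·(-6)] = 5/3
L_2(-1) = (2)·(1)/[(7)·(6)] = 1/21
Sum: 9·(-5/7) + 3·(5/3) + 9·(1/21) = -1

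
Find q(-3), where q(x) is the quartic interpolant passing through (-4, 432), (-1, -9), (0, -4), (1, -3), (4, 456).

113

L_0(-3) = (-2)·(-3)·(-4)·(-7)/[(-3)·(-4)·(-5)·(-8)] = 7/20
L_1(-3) = (1)·(-3)·(-4)·(-7)/[(3)·(-1)·(-2)·(-5)] = 14/5
L_2(-3) = (1)·(-2)·(-4)·(-7)/[(4)·(1)·(-1)·(-4)] = -7/2
L_3(-3) = (1)·(-2)·(-3)·(-7)/[(5)·(2)·(1)·(-3)] = 7/5
L_4(-3) = (1)·(-2)·(-3)·(-4)/[(8)·(5)·(4)·(3)] = -1/20
Sum: 432·(7/20) + (-9)·(14/5) + (-4)·(-7/2) + (-3)·(7/5) + 456·(-1/20) = 113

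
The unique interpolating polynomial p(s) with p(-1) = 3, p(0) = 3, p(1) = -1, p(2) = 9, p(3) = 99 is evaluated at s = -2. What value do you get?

Using Newton's divided-difference form:
p[-1,0] = (3 - 3) / (0 - (-1)) = 0
p[0,1] = (-1 - 3) / (1 - 0) = -4
p[1,2] = (9 - (-1)) / (2 - 1) = 10
p[2,3] = (99 - 9) / (3 - 2) = 90
p[-1,0,1] = (-4 - 0) / (1 - (-1)) = -2
p[0,1,2] = (10 - (-4)) / (2 - 0) = 7
p[1,2,3] = (90 - 10) / (3 - 1) = 40
p[-1,0,1,2] = (7 - (-2)) / (2 - (-1)) = 3
p[0,1,2,3] = (40 - 7) / (3 - 0) = 11
p[-1,0,1,2,3] = (11 - 3) / (3 - (-1)) = 2
p(-2) = 3 + 0·(-1) + (-2)·(-1)·(-2) + 3·(-1)·(-2)·(-3) + 2·(-1)·(-2)·(-3)·(-4) = 29

29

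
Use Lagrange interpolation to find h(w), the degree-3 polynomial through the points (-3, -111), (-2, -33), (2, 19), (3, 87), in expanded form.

L_0(w) = (w + 2)(w - 2)(w - 3) / [-30] = -(1/30)w^3 + (1/10)w^2 + (2/15)w - 2/5
L_1(w) = (w + 3)(w - 2)(w - 3) / [20] = (1/20)w^3 - (1/10)w^2 - (9/20)w + 9/10
L_2(w) = (w + 3)(w + 2)(w - 3) / [-20] = -(1/20)w^3 - (1/10)w^2 + (9/20)w + 9/10
L_3(w) = (w + 3)(w + 2)(w - 2) / [30] = (1/30)w^3 + (1/10)w^2 - (2/15)w - 2/5
h(w) = (-111)·L_0 + (-33)·L_1 + 19·L_2 + 87·L_3
  (-111)·L_0(w) = (37/10)w^3 - (111/10)w^2 - (74/5)w + 222/5
  (-33)·L_1(w) = -(33/20)w^3 + (33/10)w^2 + (297/20)w - 297/10
  19·L_2(w) = -(19/20)w^3 - (19/10)w^2 + (171/20)w + 171/10
  87·L_3(w) = (29/10)w^3 + (87/10)w^2 - (58/5)w - 174/5
Adding term by term: 4w^3 - w^2 - 3w - 3

h(w) = 4w^3 - w^2 - 3w - 3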